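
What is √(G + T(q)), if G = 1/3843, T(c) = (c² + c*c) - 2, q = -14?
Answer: √639975217/1281 ≈ 19.748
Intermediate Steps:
T(c) = -2 + 2*c² (T(c) = (c² + c²) - 2 = 2*c² - 2 = -2 + 2*c²)
G = 1/3843 ≈ 0.00026021
√(G + T(q)) = √(1/3843 + (-2 + 2*(-14)²)) = √(1/3843 + (-2 + 2*196)) = √(1/3843 + (-2 + 392)) = √(1/3843 + 390) = √(1498771/3843) = √639975217/1281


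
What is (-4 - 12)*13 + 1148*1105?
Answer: 1268332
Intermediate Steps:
(-4 - 12)*13 + 1148*1105 = -16*13 + 1268540 = -208 + 1268540 = 1268332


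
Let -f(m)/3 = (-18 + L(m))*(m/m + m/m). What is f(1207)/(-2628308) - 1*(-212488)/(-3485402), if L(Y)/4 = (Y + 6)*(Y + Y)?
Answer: 30547816655777/1145088744977 ≈ 26.677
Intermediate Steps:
L(Y) = 8*Y*(6 + Y) (L(Y) = 4*((Y + 6)*(Y + Y)) = 4*((6 + Y)*(2*Y)) = 4*(2*Y*(6 + Y)) = 8*Y*(6 + Y))
f(m) = 108 - 48*m*(6 + m) (f(m) = -3*(-18 + 8*m*(6 + m))*(m/m + m/m) = -3*(-18 + 8*m*(6 + m))*(1 + 1) = -3*(-18 + 8*m*(6 + m))*2 = -3*(-36 + 16*m*(6 + m)) = 108 - 48*m*(6 + m))
f(1207)/(-2628308) - 1*(-212488)/(-3485402) = (108 - 48*1207*(6 + 1207))/(-2628308) - 1*(-212488)/(-3485402) = (108 - 48*1207*1213)*(-1/2628308) + 212488*(-1/3485402) = (108 - 70276368)*(-1/2628308) - 106244/1742701 = -70276260*(-1/2628308) - 106244/1742701 = 17569065/657077 - 106244/1742701 = 30547816655777/1145088744977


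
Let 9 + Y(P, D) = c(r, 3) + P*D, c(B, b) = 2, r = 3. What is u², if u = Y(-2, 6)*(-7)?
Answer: 17689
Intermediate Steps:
Y(P, D) = -7 + D*P (Y(P, D) = -9 + (2 + P*D) = -9 + (2 + D*P) = -7 + D*P)
u = 133 (u = (-7 + 6*(-2))*(-7) = (-7 - 12)*(-7) = -19*(-7) = 133)
u² = 133² = 17689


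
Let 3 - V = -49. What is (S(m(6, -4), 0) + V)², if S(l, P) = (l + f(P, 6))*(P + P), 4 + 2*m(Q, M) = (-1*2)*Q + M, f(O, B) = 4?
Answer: 2704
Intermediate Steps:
m(Q, M) = -2 + M/2 - Q (m(Q, M) = -2 + ((-1*2)*Q + M)/2 = -2 + (-2*Q + M)/2 = -2 + (M - 2*Q)/2 = -2 + (M/2 - Q) = -2 + M/2 - Q)
S(l, P) = 2*P*(4 + l) (S(l, P) = (l + 4)*(P + P) = (4 + l)*(2*P) = 2*P*(4 + l))
V = 52 (V = 3 - 1*(-49) = 3 + 49 = 52)
(S(m(6, -4), 0) + V)² = (2*0*(4 + (-2 + (½)*(-4) - 1*6)) + 52)² = (2*0*(4 + (-2 - 2 - 6)) + 52)² = (2*0*(4 - 10) + 52)² = (2*0*(-6) + 52)² = (0 + 52)² = 52² = 2704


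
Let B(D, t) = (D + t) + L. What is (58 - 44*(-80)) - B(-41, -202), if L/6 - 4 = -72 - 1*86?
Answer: 4745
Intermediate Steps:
L = -924 (L = 24 + 6*(-72 - 1*86) = 24 + 6*(-72 - 86) = 24 + 6*(-158) = 24 - 948 = -924)
B(D, t) = -924 + D + t (B(D, t) = (D + t) - 924 = -924 + D + t)
(58 - 44*(-80)) - B(-41, -202) = (58 - 44*(-80)) - (-924 - 41 - 202) = (58 + 3520) - 1*(-1167) = 3578 + 1167 = 4745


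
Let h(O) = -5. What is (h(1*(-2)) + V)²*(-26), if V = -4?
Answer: -2106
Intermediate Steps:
(h(1*(-2)) + V)²*(-26) = (-5 - 4)²*(-26) = (-9)²*(-26) = 81*(-26) = -2106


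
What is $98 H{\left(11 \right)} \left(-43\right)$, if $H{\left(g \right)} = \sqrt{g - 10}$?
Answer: $-4214$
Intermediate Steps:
$H{\left(g \right)} = \sqrt{-10 + g}$
$98 H{\left(11 \right)} \left(-43\right) = 98 \sqrt{-10 + 11} \left(-43\right) = 98 \sqrt{1} \left(-43\right) = 98 \cdot 1 \left(-43\right) = 98 \left(-43\right) = -4214$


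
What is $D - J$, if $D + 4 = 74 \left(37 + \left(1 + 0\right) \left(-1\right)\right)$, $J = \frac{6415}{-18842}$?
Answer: $\frac{50126135}{18842} \approx 2660.3$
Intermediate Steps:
$J = - \frac{6415}{18842}$ ($J = 6415 \left(- \frac{1}{18842}\right) = - \frac{6415}{18842} \approx -0.34046$)
$D = 2660$ ($D = -4 + 74 \left(37 + \left(1 + 0\right) \left(-1\right)\right) = -4 + 74 \left(37 + 1 \left(-1\right)\right) = -4 + 74 \left(37 - 1\right) = -4 + 74 \cdot 36 = -4 + 2664 = 2660$)
$D - J = 2660 - - \frac{6415}{18842} = 2660 + \frac{6415}{18842} = \frac{50126135}{18842}$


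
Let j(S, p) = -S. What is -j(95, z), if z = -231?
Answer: 95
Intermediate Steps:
-j(95, z) = -(-1)*95 = -1*(-95) = 95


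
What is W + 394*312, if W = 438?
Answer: 123366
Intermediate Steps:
W + 394*312 = 438 + 394*312 = 438 + 122928 = 123366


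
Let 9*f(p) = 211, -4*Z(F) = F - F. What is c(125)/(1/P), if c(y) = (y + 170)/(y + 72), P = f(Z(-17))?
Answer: 62245/1773 ≈ 35.107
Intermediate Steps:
Z(F) = 0 (Z(F) = -(F - F)/4 = -¼*0 = 0)
f(p) = 211/9 (f(p) = (⅑)*211 = 211/9)
P = 211/9 ≈ 23.444
c(y) = (170 + y)/(72 + y)
c(125)/(1/P) = ((170 + 125)/(72 + 125))/(1/(211/9)) = (295/197)/(9/211) = ((1/197)*295)*(211/9) = (295/197)*(211/9) = 62245/1773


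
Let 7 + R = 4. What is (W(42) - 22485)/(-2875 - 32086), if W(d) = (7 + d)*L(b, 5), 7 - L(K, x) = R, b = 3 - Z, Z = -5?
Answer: 21995/34961 ≈ 0.62913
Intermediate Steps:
b = 8 (b = 3 - 1*(-5) = 3 + 5 = 8)
R = -3 (R = -7 + 4 = -3)
L(K, x) = 10 (L(K, x) = 7 - 1*(-3) = 7 + 3 = 10)
W(d) = 70 + 10*d (W(d) = (7 + d)*10 = 70 + 10*d)
(W(42) - 22485)/(-2875 - 32086) = ((70 + 10*42) - 22485)/(-2875 - 32086) = ((70 + 420) - 22485)/(-34961) = (490 - 22485)*(-1/34961) = -21995*(-1/34961) = 21995/34961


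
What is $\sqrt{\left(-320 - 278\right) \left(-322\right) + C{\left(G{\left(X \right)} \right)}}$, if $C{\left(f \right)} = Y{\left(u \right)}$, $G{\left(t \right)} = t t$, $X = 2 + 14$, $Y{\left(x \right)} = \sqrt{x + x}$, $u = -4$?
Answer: $\sqrt{192556 + 2 i \sqrt{2}} \approx 438.81 + 0.003 i$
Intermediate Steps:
$Y{\left(x \right)} = \sqrt{2} \sqrt{x}$ ($Y{\left(x \right)} = \sqrt{2 x} = \sqrt{2} \sqrt{x}$)
$X = 16$
$G{\left(t \right)} = t^{2}$
$C{\left(f \right)} = 2 i \sqrt{2}$ ($C{\left(f \right)} = \sqrt{2} \sqrt{-4} = \sqrt{2} \cdot 2 i = 2 i \sqrt{2}$)
$\sqrt{\left(-320 - 278\right) \left(-322\right) + C{\left(G{\left(X \right)} \right)}} = \sqrt{\left(-320 - 278\right) \left(-322\right) + 2 i \sqrt{2}} = \sqrt{\left(-598\right) \left(-322\right) + 2 i \sqrt{2}} = \sqrt{192556 + 2 i \sqrt{2}}$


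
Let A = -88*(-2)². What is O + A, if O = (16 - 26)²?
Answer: -252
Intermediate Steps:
O = 100 (O = (-10)² = 100)
A = -352 (A = -88*4 = -352)
O + A = 100 - 352 = -252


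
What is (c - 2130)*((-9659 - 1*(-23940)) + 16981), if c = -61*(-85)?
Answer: 95505410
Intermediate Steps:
c = 5185
(c - 2130)*((-9659 - 1*(-23940)) + 16981) = (5185 - 2130)*((-9659 - 1*(-23940)) + 16981) = 3055*((-9659 + 23940) + 16981) = 3055*(14281 + 16981) = 3055*31262 = 95505410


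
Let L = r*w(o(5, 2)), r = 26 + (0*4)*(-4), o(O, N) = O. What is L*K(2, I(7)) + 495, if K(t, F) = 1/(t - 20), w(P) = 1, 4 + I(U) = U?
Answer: 4442/9 ≈ 493.56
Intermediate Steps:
r = 26 (r = 26 + 0*(-4) = 26 + 0 = 26)
I(U) = -4 + U
L = 26 (L = 26*1 = 26)
K(t, F) = 1/(-20 + t)
L*K(2, I(7)) + 495 = 26/(-20 + 2) + 495 = 26/(-18) + 495 = 26*(-1/18) + 495 = -13/9 + 495 = 4442/9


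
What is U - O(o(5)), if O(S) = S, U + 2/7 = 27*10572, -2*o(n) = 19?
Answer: 3996345/14 ≈ 2.8545e+5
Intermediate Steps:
o(n) = -19/2 (o(n) = -1/2*19 = -19/2)
U = 1998106/7 (U = -2/7 + 27*10572 = -2/7 + 285444 = 1998106/7 ≈ 2.8544e+5)
U - O(o(5)) = 1998106/7 - 1*(-19/2) = 1998106/7 + 19/2 = 3996345/14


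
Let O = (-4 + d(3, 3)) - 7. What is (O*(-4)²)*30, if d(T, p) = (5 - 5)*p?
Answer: -5280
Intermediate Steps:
d(T, p) = 0 (d(T, p) = 0*p = 0)
O = -11 (O = (-4 + 0) - 7 = -4 - 7 = -11)
(O*(-4)²)*30 = -11*(-4)²*30 = -11*16*30 = -176*30 = -5280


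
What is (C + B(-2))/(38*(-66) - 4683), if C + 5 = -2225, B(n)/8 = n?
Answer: 2246/7191 ≈ 0.31234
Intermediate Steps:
B(n) = 8*n
C = -2230 (C = -5 - 2225 = -2230)
(C + B(-2))/(38*(-66) - 4683) = (-2230 + 8*(-2))/(38*(-66) - 4683) = (-2230 - 16)/(-2508 - 4683) = -2246/(-7191) = -2246*(-1/7191) = 2246/7191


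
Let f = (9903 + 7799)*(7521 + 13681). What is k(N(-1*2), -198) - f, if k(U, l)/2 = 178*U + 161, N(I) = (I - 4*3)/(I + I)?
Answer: -375316236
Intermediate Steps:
N(I) = (-12 + I)/(2*I) (N(I) = (I - 12)/((2*I)) = (-12 + I)*(1/(2*I)) = (-12 + I)/(2*I))
k(U, l) = 322 + 356*U (k(U, l) = 2*(178*U + 161) = 2*(161 + 178*U) = 322 + 356*U)
f = 375317804 (f = 17702*21202 = 375317804)
k(N(-1*2), -198) - f = (322 + 356*((-12 - 1*2)/(2*((-1*2))))) - 1*375317804 = (322 + 356*((1/2)*(-12 - 2)/(-2))) - 375317804 = (322 + 356*((1/2)*(-1/2)*(-14))) - 375317804 = (322 + 356*(7/2)) - 375317804 = (322 + 1246) - 375317804 = 1568 - 375317804 = -375316236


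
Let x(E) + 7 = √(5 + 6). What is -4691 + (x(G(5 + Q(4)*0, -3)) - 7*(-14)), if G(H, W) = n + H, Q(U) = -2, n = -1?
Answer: -4600 + √11 ≈ -4596.7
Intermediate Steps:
G(H, W) = -1 + H
x(E) = -7 + √11 (x(E) = -7 + √(5 + 6) = -7 + √11)
-4691 + (x(G(5 + Q(4)*0, -3)) - 7*(-14)) = -4691 + ((-7 + √11) - 7*(-14)) = -4691 + ((-7 + √11) + 98) = -4691 + (91 + √11) = -4600 + √11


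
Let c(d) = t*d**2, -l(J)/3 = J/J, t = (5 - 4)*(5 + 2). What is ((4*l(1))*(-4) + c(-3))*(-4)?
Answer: -444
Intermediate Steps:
t = 7 (t = 1*7 = 7)
l(J) = -3 (l(J) = -3*J/J = -3*1 = -3)
c(d) = 7*d**2
((4*l(1))*(-4) + c(-3))*(-4) = ((4*(-3))*(-4) + 7*(-3)**2)*(-4) = (-12*(-4) + 7*9)*(-4) = (48 + 63)*(-4) = 111*(-4) = -444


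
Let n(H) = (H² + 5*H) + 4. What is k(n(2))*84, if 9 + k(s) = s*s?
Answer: 26460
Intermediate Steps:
n(H) = 4 + H² + 5*H
k(s) = -9 + s² (k(s) = -9 + s*s = -9 + s²)
k(n(2))*84 = (-9 + (4 + 2² + 5*2)²)*84 = (-9 + (4 + 4 + 10)²)*84 = (-9 + 18²)*84 = (-9 + 324)*84 = 315*84 = 26460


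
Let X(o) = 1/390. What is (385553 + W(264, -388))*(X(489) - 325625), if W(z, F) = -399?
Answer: -24456075201173/195 ≈ -1.2542e+11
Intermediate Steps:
X(o) = 1/390
(385553 + W(264, -388))*(X(489) - 325625) = (385553 - 399)*(1/390 - 325625) = 385154*(-126993749/390) = -24456075201173/195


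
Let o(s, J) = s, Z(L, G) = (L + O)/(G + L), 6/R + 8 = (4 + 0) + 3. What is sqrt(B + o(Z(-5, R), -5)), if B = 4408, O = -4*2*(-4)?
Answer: 7*sqrt(10879)/11 ≈ 66.374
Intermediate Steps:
O = 32 (O = -8*(-4) = 32)
R = -6 (R = 6/(-8 + ((4 + 0) + 3)) = 6/(-8 + (4 + 3)) = 6/(-8 + 7) = 6/(-1) = 6*(-1) = -6)
Z(L, G) = (32 + L)/(G + L) (Z(L, G) = (L + 32)/(G + L) = (32 + L)/(G + L))
sqrt(B + o(Z(-5, R), -5)) = sqrt(4408 + (32 - 5)/(-6 - 5)) = sqrt(4408 + 27/(-11)) = sqrt(4408 - 1/11*27) = sqrt(4408 - 27/11) = sqrt(48461/11) = 7*sqrt(10879)/11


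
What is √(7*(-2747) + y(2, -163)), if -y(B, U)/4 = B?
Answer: I*√19237 ≈ 138.7*I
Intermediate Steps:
y(B, U) = -4*B
√(7*(-2747) + y(2, -163)) = √(7*(-2747) - 4*2) = √(-19229 - 8) = √(-19237) = I*√19237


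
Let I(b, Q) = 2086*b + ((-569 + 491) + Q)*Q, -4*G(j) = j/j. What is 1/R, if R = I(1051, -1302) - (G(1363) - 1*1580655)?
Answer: 4/22279205 ≈ 1.7954e-7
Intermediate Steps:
G(j) = -¼ (G(j) = -j/(4*j) = -¼*1 = -¼)
I(b, Q) = 2086*b + Q*(-78 + Q) (I(b, Q) = 2086*b + (-78 + Q)*Q = 2086*b + Q*(-78 + Q))
R = 22279205/4 (R = ((-1302)² - 78*(-1302) + 2086*1051) - (-¼ - 1*1580655) = (1695204 + 101556 + 2192386) - (-¼ - 1580655) = 3989146 - 1*(-6322621/4) = 3989146 + 6322621/4 = 22279205/4 ≈ 5.5698e+6)
1/R = 1/(22279205/4) = 4/22279205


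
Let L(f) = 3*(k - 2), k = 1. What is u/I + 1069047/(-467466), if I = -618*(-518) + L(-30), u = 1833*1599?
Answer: 38070482405/5542432718 ≈ 6.8689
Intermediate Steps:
L(f) = -3 (L(f) = 3*(1 - 2) = 3*(-1) = -3)
u = 2930967
I = 320121 (I = -618*(-518) - 3 = 320124 - 3 = 320121)
u/I + 1069047/(-467466) = 2930967/320121 + 1069047/(-467466) = 2930967*(1/320121) + 1069047*(-1/467466) = 325663/35569 - 356349/155822 = 38070482405/5542432718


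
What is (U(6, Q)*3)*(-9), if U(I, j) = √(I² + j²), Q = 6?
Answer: -162*√2 ≈ -229.10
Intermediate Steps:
(U(6, Q)*3)*(-9) = (√(6² + 6²)*3)*(-9) = (√(36 + 36)*3)*(-9) = (√72*3)*(-9) = ((6*√2)*3)*(-9) = (18*√2)*(-9) = -162*√2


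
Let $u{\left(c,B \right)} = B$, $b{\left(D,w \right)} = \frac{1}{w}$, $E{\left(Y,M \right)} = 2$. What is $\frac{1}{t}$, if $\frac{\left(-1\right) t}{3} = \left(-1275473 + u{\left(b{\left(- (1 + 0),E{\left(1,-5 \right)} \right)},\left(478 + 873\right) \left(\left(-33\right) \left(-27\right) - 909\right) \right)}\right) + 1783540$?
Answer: $- \frac{1}{1451247} \approx -6.8906 \cdot 10^{-7}$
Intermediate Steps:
$t = -1451247$ ($t = - 3 \left(\left(-1275473 + \left(478 + 873\right) \left(\left(-33\right) \left(-27\right) - 909\right)\right) + 1783540\right) = - 3 \left(\left(-1275473 + 1351 \left(891 - 909\right)\right) + 1783540\right) = - 3 \left(\left(-1275473 + 1351 \left(-18\right)\right) + 1783540\right) = - 3 \left(\left(-1275473 - 24318\right) + 1783540\right) = - 3 \left(-1299791 + 1783540\right) = \left(-3\right) 483749 = -1451247$)
$\frac{1}{t} = \frac{1}{-1451247} = - \frac{1}{1451247}$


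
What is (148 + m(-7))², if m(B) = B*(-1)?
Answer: 24025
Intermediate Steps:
m(B) = -B
(148 + m(-7))² = (148 - 1*(-7))² = (148 + 7)² = 155² = 24025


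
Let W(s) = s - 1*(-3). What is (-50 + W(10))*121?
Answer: -4477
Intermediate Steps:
W(s) = 3 + s (W(s) = s + 3 = 3 + s)
(-50 + W(10))*121 = (-50 + (3 + 10))*121 = (-50 + 13)*121 = -37*121 = -4477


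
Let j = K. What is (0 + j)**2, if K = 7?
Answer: 49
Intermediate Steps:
j = 7
(0 + j)**2 = (0 + 7)**2 = 7**2 = 49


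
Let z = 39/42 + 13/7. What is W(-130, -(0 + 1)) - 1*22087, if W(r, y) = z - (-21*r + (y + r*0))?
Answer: -347385/14 ≈ -24813.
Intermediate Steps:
z = 39/14 (z = 39*(1/42) + 13*(⅐) = 13/14 + 13/7 = 39/14 ≈ 2.7857)
W(r, y) = 39/14 - y + 21*r (W(r, y) = 39/14 - (-21*r + (y + r*0)) = 39/14 - (-21*r + (y + 0)) = 39/14 - (-21*r + y) = 39/14 - (y - 21*r) = 39/14 + (-y + 21*r) = 39/14 - y + 21*r)
W(-130, -(0 + 1)) - 1*22087 = (39/14 - (-1)*(0 + 1) + 21*(-130)) - 1*22087 = (39/14 - (-1) - 2730) - 22087 = (39/14 - 1*(-1) - 2730) - 22087 = (39/14 + 1 - 2730) - 22087 = -38167/14 - 22087 = -347385/14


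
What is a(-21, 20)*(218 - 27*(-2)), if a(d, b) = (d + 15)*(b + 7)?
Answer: -44064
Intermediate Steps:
a(d, b) = (7 + b)*(15 + d) (a(d, b) = (15 + d)*(7 + b) = (7 + b)*(15 + d))
a(-21, 20)*(218 - 27*(-2)) = (105 + 7*(-21) + 15*20 + 20*(-21))*(218 - 27*(-2)) = (105 - 147 + 300 - 420)*(218 + 54) = -162*272 = -44064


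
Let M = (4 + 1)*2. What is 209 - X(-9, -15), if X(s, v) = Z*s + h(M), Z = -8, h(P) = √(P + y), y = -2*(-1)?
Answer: 137 - 2*√3 ≈ 133.54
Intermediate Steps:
y = 2
M = 10 (M = 5*2 = 10)
h(P) = √(2 + P) (h(P) = √(P + 2) = √(2 + P))
X(s, v) = -8*s + 2*√3 (X(s, v) = -8*s + √(2 + 10) = -8*s + √12 = -8*s + 2*√3)
209 - X(-9, -15) = 209 - (-8*(-9) + 2*√3) = 209 - (72 + 2*√3) = 209 + (-72 - 2*√3) = 137 - 2*√3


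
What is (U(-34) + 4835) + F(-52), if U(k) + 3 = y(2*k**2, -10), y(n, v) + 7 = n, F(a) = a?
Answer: 7085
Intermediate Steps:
y(n, v) = -7 + n
U(k) = -10 + 2*k**2 (U(k) = -3 + (-7 + 2*k**2) = -10 + 2*k**2)
(U(-34) + 4835) + F(-52) = ((-10 + 2*(-34)**2) + 4835) - 52 = ((-10 + 2*1156) + 4835) - 52 = ((-10 + 2312) + 4835) - 52 = (2302 + 4835) - 52 = 7137 - 52 = 7085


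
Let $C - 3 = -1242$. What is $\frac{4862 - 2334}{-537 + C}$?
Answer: $- \frac{158}{111} \approx -1.4234$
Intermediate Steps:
$C = -1239$ ($C = 3 - 1242 = -1239$)
$\frac{4862 - 2334}{-537 + C} = \frac{4862 - 2334}{-537 - 1239} = \frac{2528}{-1776} = 2528 \left(- \frac{1}{1776}\right) = - \frac{158}{111}$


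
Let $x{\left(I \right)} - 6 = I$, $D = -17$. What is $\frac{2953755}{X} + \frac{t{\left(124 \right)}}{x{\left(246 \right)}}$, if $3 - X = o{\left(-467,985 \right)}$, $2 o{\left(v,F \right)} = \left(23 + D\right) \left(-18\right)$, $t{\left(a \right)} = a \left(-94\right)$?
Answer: $\frac{61973489}{1197} \approx 51774.0$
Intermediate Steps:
$t{\left(a \right)} = - 94 a$
$o{\left(v,F \right)} = -54$ ($o{\left(v,F \right)} = \frac{\left(23 - 17\right) \left(-18\right)}{2} = \frac{6 \left(-18\right)}{2} = \frac{1}{2} \left(-108\right) = -54$)
$X = 57$ ($X = 3 - -54 = 3 + 54 = 57$)
$x{\left(I \right)} = 6 + I$
$\frac{2953755}{X} + \frac{t{\left(124 \right)}}{x{\left(246 \right)}} = \frac{2953755}{57} + \frac{\left(-94\right) 124}{6 + 246} = 2953755 \cdot \frac{1}{57} - \frac{11656}{252} = \frac{984585}{19} - \frac{2914}{63} = \frac{61973489}{1197}$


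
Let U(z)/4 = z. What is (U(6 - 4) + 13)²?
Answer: 441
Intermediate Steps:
U(z) = 4*z
(U(6 - 4) + 13)² = (4*(6 - 4) + 13)² = (4*2 + 13)² = (8 + 13)² = 21² = 441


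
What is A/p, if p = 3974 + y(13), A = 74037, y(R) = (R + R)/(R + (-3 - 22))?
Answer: 444222/23831 ≈ 18.641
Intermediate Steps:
y(R) = 2*R/(-25 + R) (y(R) = (2*R)/(R - 25) = (2*R)/(-25 + R) = 2*R/(-25 + R))
p = 23831/6 (p = 3974 + 2*13/(-25 + 13) = 3974 + 2*13/(-12) = 3974 + 2*13*(-1/12) = 3974 - 13/6 = 23831/6 ≈ 3971.8)
A/p = 74037/(23831/6) = 74037*(6/23831) = 444222/23831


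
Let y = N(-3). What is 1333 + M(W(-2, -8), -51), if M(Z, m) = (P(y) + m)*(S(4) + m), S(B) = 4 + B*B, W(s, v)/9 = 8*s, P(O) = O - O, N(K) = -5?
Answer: 2914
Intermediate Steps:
y = -5
P(O) = 0
W(s, v) = 72*s (W(s, v) = 9*(8*s) = 72*s)
S(B) = 4 + B**2
M(Z, m) = m*(20 + m) (M(Z, m) = (0 + m)*((4 + 4**2) + m) = m*((4 + 16) + m) = m*(20 + m))
1333 + M(W(-2, -8), -51) = 1333 - 51*(20 - 51) = 1333 - 51*(-31) = 1333 + 1581 = 2914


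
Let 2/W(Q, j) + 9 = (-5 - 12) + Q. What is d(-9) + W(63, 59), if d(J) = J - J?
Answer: 2/37 ≈ 0.054054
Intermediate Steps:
W(Q, j) = 2/(-26 + Q) (W(Q, j) = 2/(-9 + ((-5 - 12) + Q)) = 2/(-9 + (-17 + Q)) = 2/(-26 + Q))
d(J) = 0
d(-9) + W(63, 59) = 0 + 2/(-26 + 63) = 0 + 2/37 = 2/37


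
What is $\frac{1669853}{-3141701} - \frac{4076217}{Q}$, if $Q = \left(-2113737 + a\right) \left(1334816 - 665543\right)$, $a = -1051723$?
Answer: $- \frac{1179221935515906541}{2218624121508698860} \approx -0.53151$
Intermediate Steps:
$Q = -2118556910580$ ($Q = \left(-2113737 - 1051723\right) \left(1334816 - 665543\right) = \left(-3165460\right) 669273 = -2118556910580$)
$\frac{1669853}{-3141701} - \frac{4076217}{Q} = \frac{1669853}{-3141701} - \frac{4076217}{-2118556910580} = 1669853 \left(- \frac{1}{3141701}\right) - - \frac{1358739}{706185636860} = - \frac{1669853}{3141701} + \frac{1358739}{706185636860} = - \frac{1179221935515906541}{2218624121508698860}$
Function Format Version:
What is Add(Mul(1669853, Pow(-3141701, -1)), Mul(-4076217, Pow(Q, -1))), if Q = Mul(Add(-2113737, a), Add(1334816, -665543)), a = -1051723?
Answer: Rational(-1179221935515906541, 2218624121508698860) ≈ -0.53151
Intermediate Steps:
Q = -2118556910580 (Q = Mul(Add(-2113737, -1051723), Add(1334816, -665543)) = Mul(-3165460, 669273) = -2118556910580)
Add(Mul(1669853, Pow(-3141701, -1)), Mul(-4076217, Pow(Q, -1))) = Add(Mul(1669853, Pow(-3141701, -1)), Mul(-4076217, Pow(-2118556910580, -1))) = Add(Mul(1669853, Rational(-1, 3141701)), Mul(-4076217, Rational(-1, 2118556910580))) = Add(Rational(-1669853, 3141701), Rational(1358739, 706185636860)) = Rational(-1179221935515906541, 2218624121508698860)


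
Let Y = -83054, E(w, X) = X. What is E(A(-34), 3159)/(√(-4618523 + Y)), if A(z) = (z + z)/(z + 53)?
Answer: -3159*I*√4701577/4701577 ≈ -1.4569*I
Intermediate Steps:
A(z) = 2*z/(53 + z) (A(z) = (2*z)/(53 + z) = 2*z/(53 + z))
E(A(-34), 3159)/(√(-4618523 + Y)) = 3159/(√(-4618523 - 83054)) = 3159/(√(-4701577)) = 3159/((I*√4701577)) = 3159*(-I*√4701577/4701577) = -3159*I*√4701577/4701577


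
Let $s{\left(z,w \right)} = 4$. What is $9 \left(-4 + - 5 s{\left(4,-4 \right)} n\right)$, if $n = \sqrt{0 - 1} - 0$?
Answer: $-36 - 180 i \approx -36.0 - 180.0 i$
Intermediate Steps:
$n = i$ ($n = \sqrt{-1} + 0 = i + 0 = i \approx 1.0 i$)
$9 \left(-4 + - 5 s{\left(4,-4 \right)} n\right) = 9 \left(-4 + \left(-5\right) 4 i\right) = 9 \left(-4 - 20 i\right) = -36 - 180 i$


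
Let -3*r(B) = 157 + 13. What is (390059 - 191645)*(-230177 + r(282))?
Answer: -45681582738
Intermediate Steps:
r(B) = -170/3 (r(B) = -(157 + 13)/3 = -⅓*170 = -170/3)
(390059 - 191645)*(-230177 + r(282)) = (390059 - 191645)*(-230177 - 170/3) = 198414*(-690701/3) = -45681582738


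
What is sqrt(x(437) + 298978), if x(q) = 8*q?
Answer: sqrt(302474) ≈ 549.98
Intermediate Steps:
sqrt(x(437) + 298978) = sqrt(8*437 + 298978) = sqrt(3496 + 298978) = sqrt(302474)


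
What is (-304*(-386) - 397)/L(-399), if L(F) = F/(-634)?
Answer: 74144398/399 ≈ 1.8583e+5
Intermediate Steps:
L(F) = -F/634 (L(F) = F*(-1/634) = -F/634)
(-304*(-386) - 397)/L(-399) = (-304*(-386) - 397)/((-1/634*(-399))) = (117344 - 397)/(399/634) = 116947*(634/399) = 74144398/399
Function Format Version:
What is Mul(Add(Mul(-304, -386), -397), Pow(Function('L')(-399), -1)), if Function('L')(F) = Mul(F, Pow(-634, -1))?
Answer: Rational(74144398, 399) ≈ 1.8583e+5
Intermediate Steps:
Function('L')(F) = Mul(Rational(-1, 634), F) (Function('L')(F) = Mul(F, Rational(-1, 634)) = Mul(Rational(-1, 634), F))
Mul(Add(Mul(-304, -386), -397), Pow(Function('L')(-399), -1)) = Mul(Add(Mul(-304, -386), -397), Pow(Mul(Rational(-1, 634), -399), -1)) = Mul(Add(117344, -397), Pow(Rational(399, 634), -1)) = Mul(116947, Rational(634, 399)) = Rational(74144398, 399)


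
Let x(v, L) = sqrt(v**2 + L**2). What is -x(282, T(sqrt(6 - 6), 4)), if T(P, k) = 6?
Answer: -6*sqrt(2210) ≈ -282.06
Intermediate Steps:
x(v, L) = sqrt(L**2 + v**2)
-x(282, T(sqrt(6 - 6), 4)) = -sqrt(6**2 + 282**2) = -sqrt(36 + 79524) = -sqrt(79560) = -6*sqrt(2210)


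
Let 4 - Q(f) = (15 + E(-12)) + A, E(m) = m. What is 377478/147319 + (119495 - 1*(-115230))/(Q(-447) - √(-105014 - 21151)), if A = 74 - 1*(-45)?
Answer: -4027494852908/20637771391 + 234725*I*√126165/140089 ≈ -195.15 + 595.15*I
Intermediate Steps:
A = 119 (A = 74 + 45 = 119)
Q(f) = -118 (Q(f) = 4 - ((15 - 12) + 119) = 4 - (3 + 119) = 4 - 1*122 = 4 - 122 = -118)
377478/147319 + (119495 - 1*(-115230))/(Q(-447) - √(-105014 - 21151)) = 377478/147319 + (119495 - 1*(-115230))/(-118 - √(-105014 - 21151)) = 377478*(1/147319) + (119495 + 115230)/(-118 - √(-126165)) = 377478/147319 + 234725/(-118 - I*√126165)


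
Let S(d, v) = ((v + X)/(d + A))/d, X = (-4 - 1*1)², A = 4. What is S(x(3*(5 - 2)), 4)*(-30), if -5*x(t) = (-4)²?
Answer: 10875/32 ≈ 339.84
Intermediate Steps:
X = 25 (X = (-4 - 1)² = (-5)² = 25)
x(t) = -16/5 (x(t) = -⅕*(-4)² = -⅕*16 = -16/5)
S(d, v) = (25 + v)/(d*(4 + d)) (S(d, v) = ((v + 25)/(d + 4))/d = ((25 + v)/(4 + d))/d = (25 + v)/(d*(4 + d)))
S(x(3*(5 - 2)), 4)*(-30) = ((25 + 4)/((-16/5)*(4 - 16/5)))*(-30) = -5/16*29/⅘*(-30) = -5/16*5/4*29*(-30) = -725/64*(-30) = 10875/32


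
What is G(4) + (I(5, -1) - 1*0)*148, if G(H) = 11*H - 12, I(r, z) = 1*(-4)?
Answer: -560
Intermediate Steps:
I(r, z) = -4
G(H) = -12 + 11*H
G(4) + (I(5, -1) - 1*0)*148 = (-12 + 11*4) + (-4 - 1*0)*148 = (-12 + 44) + (-4 + 0)*148 = 32 - 4*148 = 32 - 592 = -560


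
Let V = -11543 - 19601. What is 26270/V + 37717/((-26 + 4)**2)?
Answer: 72621473/942106 ≈ 77.084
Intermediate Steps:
V = -31144
26270/V + 37717/((-26 + 4)**2) = 26270/(-31144) + 37717/((-26 + 4)**2) = 26270*(-1/31144) + 37717/((-22)**2) = -13135/15572 + 37717/484 = 72621473/942106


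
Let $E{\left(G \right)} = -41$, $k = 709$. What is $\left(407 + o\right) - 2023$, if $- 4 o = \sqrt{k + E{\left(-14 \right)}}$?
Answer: $-1616 - \frac{\sqrt{167}}{2} \approx -1622.5$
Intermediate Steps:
$o = - \frac{\sqrt{167}}{2}$ ($o = - \frac{\sqrt{709 - 41}}{4} = - \frac{\sqrt{668}}{4} = - \frac{2 \sqrt{167}}{4} = - \frac{\sqrt{167}}{2} \approx -6.4614$)
$\left(407 + o\right) - 2023 = \left(407 - \frac{\sqrt{167}}{2}\right) - 2023 = -1616 - \frac{\sqrt{167}}{2}$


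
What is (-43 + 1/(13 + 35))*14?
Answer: -14441/24 ≈ -601.71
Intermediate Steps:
(-43 + 1/(13 + 35))*14 = (-43 + 1/48)*14 = -2063/48*14 = -14441/24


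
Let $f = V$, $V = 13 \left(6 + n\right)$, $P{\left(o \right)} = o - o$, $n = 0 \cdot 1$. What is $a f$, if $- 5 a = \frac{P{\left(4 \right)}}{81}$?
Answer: $0$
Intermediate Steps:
$n = 0$
$P{\left(o \right)} = 0$
$V = 78$ ($V = 13 \left(6 + 0\right) = 13 \cdot 6 = 78$)
$a = 0$ ($a = - \frac{0 \cdot \frac{1}{81}}{5} = \left(- \frac{1}{5}\right) 0 = 0$)
$f = 78$
$a f = 0 \cdot 78 = 0$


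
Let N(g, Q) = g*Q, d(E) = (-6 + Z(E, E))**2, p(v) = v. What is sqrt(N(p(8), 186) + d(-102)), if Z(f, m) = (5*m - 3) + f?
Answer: sqrt(387129) ≈ 622.20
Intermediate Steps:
Z(f, m) = -3 + f + 5*m (Z(f, m) = (-3 + 5*m) + f = -3 + f + 5*m)
d(E) = (-9 + 6*E)**2 (d(E) = (-6 + (-3 + E + 5*E))**2 = (-6 + (-3 + 6*E))**2 = (-9 + 6*E)**2)
N(g, Q) = Q*g
sqrt(N(p(8), 186) + d(-102)) = sqrt(186*8 + 9*(-3 + 2*(-102))**2) = sqrt(1488 + 9*(-3 - 204)**2) = sqrt(1488 + 9*(-207)**2) = sqrt(1488 + 9*42849) = sqrt(1488 + 385641) = sqrt(387129)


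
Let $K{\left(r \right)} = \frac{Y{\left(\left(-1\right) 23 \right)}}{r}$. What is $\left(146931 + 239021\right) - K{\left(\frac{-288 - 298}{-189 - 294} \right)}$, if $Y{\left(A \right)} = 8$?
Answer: $\frac{113082004}{293} \approx 3.8595 \cdot 10^{5}$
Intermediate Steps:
$K{\left(r \right)} = \frac{8}{r}$
$\left(146931 + 239021\right) - K{\left(\frac{-288 - 298}{-189 - 294} \right)} = \left(146931 + 239021\right) - \frac{8}{\left(-288 - 298\right) \frac{1}{-189 - 294}} = 385952 - \frac{8}{\left(-586\right) \frac{1}{-483}} = 385952 - \frac{8}{\left(-586\right) \left(- \frac{1}{483}\right)} = 385952 - \frac{8}{\frac{586}{483}} = 385952 - 8 \cdot \frac{483}{586} = 385952 - \frac{1932}{293} = \frac{113082004}{293}$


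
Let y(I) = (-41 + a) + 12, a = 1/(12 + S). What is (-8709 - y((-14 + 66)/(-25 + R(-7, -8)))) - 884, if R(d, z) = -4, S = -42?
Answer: -286919/30 ≈ -9564.0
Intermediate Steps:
a = -1/30 (a = 1/(12 - 42) = 1/(-30) = -1/30 ≈ -0.033333)
y(I) = -871/30 (y(I) = (-41 - 1/30) + 12 = -1231/30 + 12 = -871/30)
(-8709 - y((-14 + 66)/(-25 + R(-7, -8)))) - 884 = (-8709 - 1*(-871/30)) - 884 = (-8709 + 871/30) - 884 = -260399/30 - 884 = -286919/30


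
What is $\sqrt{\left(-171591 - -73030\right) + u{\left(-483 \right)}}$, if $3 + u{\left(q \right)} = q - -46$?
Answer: $i \sqrt{99001} \approx 314.64 i$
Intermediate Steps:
$u{\left(q \right)} = 43 + q$ ($u{\left(q \right)} = -3 + \left(q - -46\right) = -3 + \left(q + 46\right) = -3 + \left(46 + q\right) = 43 + q$)
$\sqrt{\left(-171591 - -73030\right) + u{\left(-483 \right)}} = \sqrt{\left(-171591 - -73030\right) + \left(43 - 483\right)} = \sqrt{\left(-171591 + 73030\right) - 440} = \sqrt{-98561 - 440} = \sqrt{-99001} = i \sqrt{99001}$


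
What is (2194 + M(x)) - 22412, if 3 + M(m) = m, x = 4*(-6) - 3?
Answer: -20248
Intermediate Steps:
x = -27 (x = -24 - 3 = -27)
M(m) = -3 + m
(2194 + M(x)) - 22412 = (2194 + (-3 - 27)) - 22412 = (2194 - 30) - 22412 = 2164 - 22412 = -20248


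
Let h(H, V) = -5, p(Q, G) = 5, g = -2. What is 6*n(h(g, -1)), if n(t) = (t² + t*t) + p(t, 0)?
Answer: 330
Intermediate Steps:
n(t) = 5 + 2*t² (n(t) = (t² + t*t) + 5 = (t² + t²) + 5 = 2*t² + 5 = 5 + 2*t²)
6*n(h(g, -1)) = 6*(5 + 2*(-5)²) = 6*(5 + 2*25) = 6*(5 + 50) = 6*55 = 330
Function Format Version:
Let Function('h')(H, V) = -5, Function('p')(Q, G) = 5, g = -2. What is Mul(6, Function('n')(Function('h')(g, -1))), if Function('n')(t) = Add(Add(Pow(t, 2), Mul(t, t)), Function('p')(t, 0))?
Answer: 330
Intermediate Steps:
Function('n')(t) = Add(5, Mul(2, Pow(t, 2))) (Function('n')(t) = Add(Add(Pow(t, 2), Mul(t, t)), 5) = Add(Add(Pow(t, 2), Pow(t, 2)), 5) = Add(Mul(2, Pow(t, 2)), 5) = Add(5, Mul(2, Pow(t, 2))))
Mul(6, Function('n')(Function('h')(g, -1))) = Mul(6, Add(5, Mul(2, Pow(-5, 2)))) = Mul(6, Add(5, Mul(2, 25))) = Mul(6, Add(5, 50)) = Mul(6, 55) = 330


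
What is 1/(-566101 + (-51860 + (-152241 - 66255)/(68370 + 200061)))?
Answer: -89477/55293369229 ≈ -1.6182e-6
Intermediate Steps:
1/(-566101 + (-51860 + (-152241 - 66255)/(68370 + 200061))) = 1/(-566101 + (-51860 - 218496/268431)) = 1/(-566101 + (-51860 - 218496*1/268431)) = 1/(-566101 + (-51860 - 72832/89477)) = 1/(-566101 - 4640350052/89477) = 1/(-55293369229/89477) = -89477/55293369229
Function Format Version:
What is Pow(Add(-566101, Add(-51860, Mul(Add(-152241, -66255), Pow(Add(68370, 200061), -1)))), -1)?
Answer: Rational(-89477, 55293369229) ≈ -1.6182e-6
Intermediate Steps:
Pow(Add(-566101, Add(-51860, Mul(Add(-152241, -66255), Pow(Add(68370, 200061), -1)))), -1) = Pow(Add(-566101, Add(-51860, Mul(-218496, Pow(268431, -1)))), -1) = Pow(Add(-566101, Add(-51860, Mul(-218496, Rational(1, 268431)))), -1) = Pow(Add(-566101, Add(-51860, Rational(-72832, 89477))), -1) = Pow(Add(-566101, Rational(-4640350052, 89477)), -1) = Pow(Rational(-55293369229, 89477), -1) = Rational(-89477, 55293369229)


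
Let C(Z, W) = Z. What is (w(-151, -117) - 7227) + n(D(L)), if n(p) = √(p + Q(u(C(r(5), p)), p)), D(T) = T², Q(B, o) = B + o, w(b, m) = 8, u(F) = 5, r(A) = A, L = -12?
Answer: -7219 + √293 ≈ -7201.9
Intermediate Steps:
n(p) = √(5 + 2*p) (n(p) = √(p + (5 + p)) = √(5 + 2*p))
(w(-151, -117) - 7227) + n(D(L)) = (8 - 7227) + √(5 + 2*(-12)²) = -7219 + √(5 + 2*144) = -7219 + √(5 + 288) = -7219 + √293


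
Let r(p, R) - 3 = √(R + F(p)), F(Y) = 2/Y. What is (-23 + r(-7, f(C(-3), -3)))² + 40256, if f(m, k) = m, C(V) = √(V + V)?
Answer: 40256 + (140 - √7*√(-2 + 7*I*√6))²/49 ≈ 40614.0 - 44.47*I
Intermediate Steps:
C(V) = √2*√V (C(V) = √(2*V) = √2*√V)
r(p, R) = 3 + √(R + 2/p)
(-23 + r(-7, f(C(-3), -3)))² + 40256 = (-23 + (3 + √(√2*√(-3) + 2/(-7))))² + 40256 = (-23 + (3 + √(√2*(I*√3) + 2*(-⅐))))² + 40256 = (-23 + (3 + √(I*√6 - 2/7)))² + 40256 = (-23 + (3 + √(-2/7 + I*√6)))² + 40256 = (-20 + √(-2/7 + I*√6))² + 40256 = 40256 + (-20 + √(-2/7 + I*√6))²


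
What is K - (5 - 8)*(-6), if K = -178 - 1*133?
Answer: -329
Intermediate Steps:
K = -311 (K = -178 - 133 = -311)
K - (5 - 8)*(-6) = -311 - (5 - 8)*(-6) = -311 - (-3)*(-6) = -311 - 1*18 = -311 - 18 = -329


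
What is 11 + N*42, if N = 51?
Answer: 2153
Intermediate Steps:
11 + N*42 = 11 + 51*42 = 11 + 2142 = 2153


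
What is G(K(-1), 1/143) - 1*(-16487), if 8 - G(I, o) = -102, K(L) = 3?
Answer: 16597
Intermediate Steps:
G(I, o) = 110 (G(I, o) = 8 - 1*(-102) = 8 + 102 = 110)
G(K(-1), 1/143) - 1*(-16487) = 110 - 1*(-16487) = 110 + 16487 = 16597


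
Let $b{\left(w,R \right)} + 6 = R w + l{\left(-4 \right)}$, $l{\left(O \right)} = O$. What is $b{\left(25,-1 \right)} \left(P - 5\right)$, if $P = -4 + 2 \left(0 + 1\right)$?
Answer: $245$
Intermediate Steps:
$b{\left(w,R \right)} = -10 + R w$ ($b{\left(w,R \right)} = -6 + \left(R w - 4\right) = -6 + \left(-4 + R w\right) = -10 + R w$)
$P = -2$ ($P = -4 + 2 \cdot 1 = -4 + 2 = -2$)
$b{\left(25,-1 \right)} \left(P - 5\right) = \left(-10 - 25\right) \left(-2 - 5\right) = \left(-35\right) \left(-7\right) = 245$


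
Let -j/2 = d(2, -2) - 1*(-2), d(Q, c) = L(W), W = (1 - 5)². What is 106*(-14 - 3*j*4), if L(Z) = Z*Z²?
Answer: 10423828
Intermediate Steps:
W = 16 (W = (-4)² = 16)
L(Z) = Z³
d(Q, c) = 4096 (d(Q, c) = 16³ = 4096)
j = -8196 (j = -2*(4096 - 1*(-2)) = -2*(4096 + 2) = -2*4098 = -8196)
106*(-14 - 3*j*4) = 106*(-14 - 3*(-8196)*4) = 106*(-14 + 24588*4) = 106*(-14 + 98352) = 106*98338 = 10423828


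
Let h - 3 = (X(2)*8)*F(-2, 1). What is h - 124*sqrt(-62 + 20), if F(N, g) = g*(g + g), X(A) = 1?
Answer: 19 - 124*I*sqrt(42) ≈ 19.0 - 803.61*I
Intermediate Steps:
F(N, g) = 2*g**2 (F(N, g) = g*(2*g) = 2*g**2)
h = 19 (h = 3 + (1*8)*(2*1**2) = 3 + 8*(2*1) = 3 + 8*2 = 3 + 16 = 19)
h - 124*sqrt(-62 + 20) = 19 - 124*sqrt(-62 + 20) = 19 - 124*I*sqrt(42)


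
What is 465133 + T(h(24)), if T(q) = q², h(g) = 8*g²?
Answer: 21698797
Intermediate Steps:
465133 + T(h(24)) = 465133 + (8*24²)² = 465133 + (8*576)² = 465133 + 4608² = 465133 + 21233664 = 21698797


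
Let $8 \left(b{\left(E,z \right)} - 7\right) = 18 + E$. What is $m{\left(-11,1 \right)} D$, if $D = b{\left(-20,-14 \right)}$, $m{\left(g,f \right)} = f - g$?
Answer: $81$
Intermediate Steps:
$b{\left(E,z \right)} = \frac{37}{4} + \frac{E}{8}$ ($b{\left(E,z \right)} = 7 + \frac{18 + E}{8} = 7 + \left(\frac{9}{4} + \frac{E}{8}\right) = \frac{37}{4} + \frac{E}{8}$)
$D = \frac{27}{4}$ ($D = \frac{37}{4} + \frac{1}{8} \left(-20\right) = \frac{37}{4} - \frac{5}{2} = \frac{27}{4} \approx 6.75$)
$m{\left(-11,1 \right)} D = \left(1 - -11\right) \frac{27}{4} = \left(1 + 11\right) \frac{27}{4} = 12 \cdot \frac{27}{4} = 81$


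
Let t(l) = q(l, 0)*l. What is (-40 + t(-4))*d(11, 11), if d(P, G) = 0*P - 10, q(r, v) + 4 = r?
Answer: 80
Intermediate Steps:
q(r, v) = -4 + r
d(P, G) = -10 (d(P, G) = 0 - 10 = -10)
t(l) = l*(-4 + l) (t(l) = (-4 + l)*l = l*(-4 + l))
(-40 + t(-4))*d(11, 11) = (-40 - 4*(-4 - 4))*(-10) = (-40 - 4*(-8))*(-10) = (-40 + 32)*(-10) = -8*(-10) = 80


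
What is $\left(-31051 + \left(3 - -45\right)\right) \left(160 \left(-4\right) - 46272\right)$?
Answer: $1454412736$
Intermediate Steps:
$\left(-31051 + \left(3 - -45\right)\right) \left(160 \left(-4\right) - 46272\right) = \left(-31051 + \left(3 + 45\right)\right) \left(-640 - 46272\right) = \left(-31051 + 48\right) \left(-46912\right) = \left(-31003\right) \left(-46912\right) = 1454412736$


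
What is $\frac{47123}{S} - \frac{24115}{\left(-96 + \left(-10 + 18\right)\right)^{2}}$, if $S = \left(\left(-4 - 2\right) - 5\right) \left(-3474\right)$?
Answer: $- \frac{25300459}{13451328} \approx -1.8809$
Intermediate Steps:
$S = 38214$ ($S = \left(-6 - 5\right) \left(-3474\right) = \left(-11\right) \left(-3474\right) = 38214$)
$\frac{47123}{S} - \frac{24115}{\left(-96 + \left(-10 + 18\right)\right)^{2}} = \frac{47123}{38214} - \frac{24115}{\left(-96 + \left(-10 + 18\right)\right)^{2}} = 47123 \cdot \frac{1}{38214} - \frac{24115}{\left(-96 + 8\right)^{2}} = \frac{47123}{38214} - \frac{24115}{\left(-88\right)^{2}} = \frac{47123}{38214} - \frac{24115}{7744} = - \frac{25300459}{13451328}$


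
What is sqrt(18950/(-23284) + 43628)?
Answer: 1299*sqrt(3504242)/11642 ≈ 208.87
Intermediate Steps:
sqrt(18950/(-23284) + 43628) = sqrt(18950*(-1/23284) + 43628) = sqrt(-9475/11642 + 43628) = sqrt(507907701/11642) = 1299*sqrt(3504242)/11642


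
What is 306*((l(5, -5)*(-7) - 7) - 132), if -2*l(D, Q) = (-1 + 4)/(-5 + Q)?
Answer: -428553/10 ≈ -42855.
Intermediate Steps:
l(D, Q) = -3/(2*(-5 + Q)) (l(D, Q) = -(-1 + 4)/(2*(-5 + Q)) = -3/(2*(-5 + Q)))
306*((l(5, -5)*(-7) - 7) - 132) = 306*((-3/(-10 + 2*(-5))*(-7) - 7) - 132) = 306*((-3/(-10 - 10)*(-7) - 7) - 132) = 306*((-3/(-20)*(-7) - 7) - 132) = 306*((-3*(-1/20)*(-7) - 7) - 132) = 306*(((3/20)*(-7) - 7) - 132) = 306*((-21/20 - 7) - 132) = 306*(-161/20 - 132) = 306*(-2801/20) = -428553/10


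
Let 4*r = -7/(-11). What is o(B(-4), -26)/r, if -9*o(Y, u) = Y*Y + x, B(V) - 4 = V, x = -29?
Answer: 1276/63 ≈ 20.254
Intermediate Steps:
B(V) = 4 + V
o(Y, u) = 29/9 - Y**2/9 (o(Y, u) = -(Y*Y - 29)/9 = -(Y**2 - 29)/9 = -(-29 + Y**2)/9 = 29/9 - Y**2/9)
r = 7/44 (r = (-7/(-11))/4 = (-1/11*(-7))/4 = (1/4)*(7/11) = 7/44 ≈ 0.15909)
o(B(-4), -26)/r = (29/9 - (4 - 4)**2/9)/(7/44) = (29/9 - 1/9*0**2)*(44/7) = (29/9 - 1/9*0)*(44/7) = (29/9 + 0)*(44/7) = (29/9)*(44/7) = 1276/63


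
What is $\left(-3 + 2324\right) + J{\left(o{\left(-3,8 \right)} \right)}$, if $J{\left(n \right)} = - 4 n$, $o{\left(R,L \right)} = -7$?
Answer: $2349$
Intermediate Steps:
$\left(-3 + 2324\right) + J{\left(o{\left(-3,8 \right)} \right)} = \left(-3 + 2324\right) - -28 = 2321 + 28 = 2349$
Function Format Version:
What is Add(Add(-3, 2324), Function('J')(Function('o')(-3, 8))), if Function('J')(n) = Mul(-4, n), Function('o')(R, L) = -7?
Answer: 2349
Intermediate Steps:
Add(Add(-3, 2324), Function('J')(Function('o')(-3, 8))) = Add(Add(-3, 2324), Mul(-4, -7)) = Add(2321, 28) = 2349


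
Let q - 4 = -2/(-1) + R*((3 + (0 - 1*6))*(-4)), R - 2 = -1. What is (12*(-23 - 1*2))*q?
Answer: -5400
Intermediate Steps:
R = 1 (R = 2 - 1 = 1)
q = 18 (q = 4 + (-2/(-1) + 1*((3 + (0 - 1*6))*(-4))) = 4 + (-2*(-1) + 1*((3 + (0 - 6))*(-4))) = 4 + (2 + 1*((3 - 6)*(-4))) = 4 + (2 + 1*(-3*(-4))) = 4 + (2 + 1*12) = 4 + (2 + 12) = 4 + 14 = 18)
(12*(-23 - 1*2))*q = (12*(-23 - 1*2))*18 = (12*(-23 - 2))*18 = (12*(-25))*18 = -300*18 = -5400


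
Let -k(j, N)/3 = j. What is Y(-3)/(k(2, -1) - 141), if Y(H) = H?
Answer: 1/49 ≈ 0.020408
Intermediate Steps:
k(j, N) = -3*j
Y(-3)/(k(2, -1) - 141) = -3/(-3*2 - 141) = -3/(-6 - 141) = -3/(-147) = -3*(-1/147) = 1/49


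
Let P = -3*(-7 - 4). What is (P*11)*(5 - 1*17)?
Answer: -4356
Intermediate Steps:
P = 33 (P = -3*(-11) = 33)
(P*11)*(5 - 1*17) = (33*11)*(5 - 1*17) = 363*(5 - 17) = 363*(-12) = -4356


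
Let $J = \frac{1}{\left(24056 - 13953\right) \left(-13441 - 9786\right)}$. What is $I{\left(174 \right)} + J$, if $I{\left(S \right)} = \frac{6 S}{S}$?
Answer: $\frac{1407974285}{234662381} \approx 6.0$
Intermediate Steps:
$I{\left(S \right)} = 6$
$J = - \frac{1}{234662381}$ ($J = \frac{1}{10103 \left(-23227\right)} = \frac{1}{-234662381} = - \frac{1}{234662381} \approx -4.2614 \cdot 10^{-9}$)
$I{\left(174 \right)} + J = 6 - \frac{1}{234662381} = \frac{1407974285}{234662381}$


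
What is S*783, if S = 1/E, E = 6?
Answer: 261/2 ≈ 130.50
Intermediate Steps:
S = ⅙ (S = 1/6 = ⅙ ≈ 0.16667)
S*783 = (⅙)*783 = 261/2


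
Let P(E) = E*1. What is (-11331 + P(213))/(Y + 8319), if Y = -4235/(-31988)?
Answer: -1901832/1423061 ≈ -1.3364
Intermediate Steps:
P(E) = E
Y = 385/2908 (Y = -4235*(-1/31988) = 385/2908 ≈ 0.13239)
(-11331 + P(213))/(Y + 8319) = (-11331 + 213)/(385/2908 + 8319) = -11118/24192037/2908 = -11118*2908/24192037 = -1901832/1423061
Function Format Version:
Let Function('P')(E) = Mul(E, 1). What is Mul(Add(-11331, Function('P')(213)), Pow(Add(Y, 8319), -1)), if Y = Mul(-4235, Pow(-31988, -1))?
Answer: Rational(-1901832, 1423061) ≈ -1.3364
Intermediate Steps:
Function('P')(E) = E
Y = Rational(385, 2908) (Y = Mul(-4235, Rational(-1, 31988)) = Rational(385, 2908) ≈ 0.13239)
Mul(Add(-11331, Function('P')(213)), Pow(Add(Y, 8319), -1)) = Mul(Add(-11331, 213), Pow(Add(Rational(385, 2908), 8319), -1)) = Mul(-11118, Pow(Rational(24192037, 2908), -1)) = Mul(-11118, Rational(2908, 24192037)) = Rational(-1901832, 1423061)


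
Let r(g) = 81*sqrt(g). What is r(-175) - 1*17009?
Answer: -17009 + 405*I*sqrt(7) ≈ -17009.0 + 1071.5*I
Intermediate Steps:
r(-175) - 1*17009 = 81*sqrt(-175) - 1*17009 = 81*(5*I*sqrt(7)) - 17009 = 405*I*sqrt(7) - 17009 = -17009 + 405*I*sqrt(7)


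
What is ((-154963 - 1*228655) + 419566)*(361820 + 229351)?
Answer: 21251415108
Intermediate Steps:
((-154963 - 1*228655) + 419566)*(361820 + 229351) = ((-154963 - 228655) + 419566)*591171 = (-383618 + 419566)*591171 = 35948*591171 = 21251415108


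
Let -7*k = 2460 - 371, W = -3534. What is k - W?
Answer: 22649/7 ≈ 3235.6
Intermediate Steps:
k = -2089/7 (k = -(2460 - 371)/7 = -⅐*2089 = -2089/7 ≈ -298.43)
k - W = -2089/7 - 1*(-3534) = -2089/7 + 3534 = 22649/7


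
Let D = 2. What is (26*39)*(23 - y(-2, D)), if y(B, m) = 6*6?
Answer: -13182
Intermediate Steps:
y(B, m) = 36
(26*39)*(23 - y(-2, D)) = (26*39)*(23 - 1*36) = 1014*(23 - 36) = 1014*(-13) = -13182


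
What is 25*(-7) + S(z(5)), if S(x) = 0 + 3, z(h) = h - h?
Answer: -172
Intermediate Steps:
z(h) = 0
S(x) = 3
25*(-7) + S(z(5)) = 25*(-7) + 3 = -175 + 3 = -172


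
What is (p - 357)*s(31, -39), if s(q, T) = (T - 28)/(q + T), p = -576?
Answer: -62511/8 ≈ -7813.9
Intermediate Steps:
s(q, T) = (-28 + T)/(T + q)
(p - 357)*s(31, -39) = (-576 - 357)*((-28 - 39)/(-39 + 31)) = -933*(-67)/(-8) = -(-933)*(-67)/8 = -933*67/8 = -62511/8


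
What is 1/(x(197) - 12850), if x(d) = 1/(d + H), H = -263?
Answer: -66/848101 ≈ -7.7821e-5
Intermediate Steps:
x(d) = 1/(-263 + d) (x(d) = 1/(d - 263) = 1/(-263 + d))
1/(x(197) - 12850) = 1/(1/(-263 + 197) - 12850) = 1/(1/(-66) - 12850) = 1/(-1/66 - 12850) = 1/(-848101/66) = -66/848101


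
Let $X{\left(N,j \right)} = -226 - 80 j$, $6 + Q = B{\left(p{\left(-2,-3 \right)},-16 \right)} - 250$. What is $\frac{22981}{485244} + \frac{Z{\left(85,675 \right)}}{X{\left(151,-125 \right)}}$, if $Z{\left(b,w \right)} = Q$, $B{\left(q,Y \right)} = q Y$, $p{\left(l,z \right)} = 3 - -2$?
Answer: $\frac{1140265}{87829164} \approx 0.012983$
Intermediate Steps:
$p{\left(l,z \right)} = 5$ ($p{\left(l,z \right)} = 3 + 2 = 5$)
$B{\left(q,Y \right)} = Y q$
$Q = -336$ ($Q = -6 - 330 = -336$)
$X{\left(N,j \right)} = -226 - 80 j$
$Z{\left(b,w \right)} = -336$
$\frac{22981}{485244} + \frac{Z{\left(85,675 \right)}}{X{\left(151,-125 \right)}} = \frac{22981}{485244} - \frac{336}{-226 - -10000} = 22981 \cdot \frac{1}{485244} - \frac{336}{-226 + 10000} = \frac{22981}{485244} - \frac{336}{9774} = \frac{22981}{485244} - \frac{56}{1629} = \frac{1140265}{87829164}$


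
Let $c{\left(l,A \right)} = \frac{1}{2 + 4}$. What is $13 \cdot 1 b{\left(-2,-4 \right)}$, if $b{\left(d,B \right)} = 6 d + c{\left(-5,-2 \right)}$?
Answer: $- \frac{923}{6} \approx -153.83$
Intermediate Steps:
$c{\left(l,A \right)} = \frac{1}{6}$
$b{\left(d,B \right)} = \frac{1}{6} + 6 d$ ($b{\left(d,B \right)} = 6 d + \frac{1}{6} = \frac{1}{6} + 6 d$)
$13 \cdot 1 b{\left(-2,-4 \right)} = 13 \cdot 1 \left(\frac{1}{6} + 6 \left(-2\right)\right) = 13 \left(\frac{1}{6} - 12\right) = 13 \left(- \frac{71}{6}\right) = - \frac{923}{6}$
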